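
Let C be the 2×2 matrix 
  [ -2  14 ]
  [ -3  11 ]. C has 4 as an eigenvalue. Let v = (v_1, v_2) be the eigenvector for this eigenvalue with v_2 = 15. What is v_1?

C − 4I = [[-6, 14], [-3, 7]].
Solving (C − 4I)v = 0 gives the eigenspace spanned by (35, 15).
With v_2 = 15, v = (35, 15), so v_1 = 35.

35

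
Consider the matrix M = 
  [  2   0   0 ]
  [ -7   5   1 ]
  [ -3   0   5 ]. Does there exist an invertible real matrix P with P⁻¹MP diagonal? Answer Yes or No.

No

Characteristic polynomial: p(s) = s^3 - 12s^2 + 45s - 50 = (s - 5)^2(s - 2).
s = 5 has algebraic multiplicity 2; rank(M − 5I) = 2, so geometric multiplicity = 1.
Geometric multiplicity < algebraic multiplicity, so M is not diagonalizable.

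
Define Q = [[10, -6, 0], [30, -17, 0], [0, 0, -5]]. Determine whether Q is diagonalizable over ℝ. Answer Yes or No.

Characteristic polynomial: p(μ) = μ^3 + 12μ^2 + 45μ + 50 = (μ + 2)(μ + 5)^2.
μ = -5 has algebraic multiplicity 2; rank(Q + 5I) = 1, so geometric multiplicity = 2.
Every eigenvalue has geometric = algebraic multiplicity, so Q is diagonalizable.

Yes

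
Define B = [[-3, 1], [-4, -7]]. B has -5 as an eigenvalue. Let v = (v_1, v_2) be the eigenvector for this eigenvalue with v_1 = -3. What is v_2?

B + 5I = [[2, 1], [-4, -2]].
Solving (B + 5I)v = 0 gives the eigenspace spanned by (-3, 6).
With v_1 = -3, v = (-3, 6), so v_2 = 6.

6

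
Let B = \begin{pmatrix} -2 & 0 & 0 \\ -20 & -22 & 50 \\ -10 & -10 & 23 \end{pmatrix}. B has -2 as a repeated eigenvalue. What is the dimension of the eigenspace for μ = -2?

B + 2I = [[0, 0, 0], [-20, -20, 50], [-10, -10, 25]].
This matrix has rank 1, so its null space has dimension 3 − 1 = 2.

2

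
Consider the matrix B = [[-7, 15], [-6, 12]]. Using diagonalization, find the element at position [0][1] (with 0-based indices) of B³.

285

Characteristic polynomial: μ^2 - 5μ + 6 = (μ - 3)(μ - 2), so the eigenvalues are 2, 3.
μ=3: eigenvector (3, 2).
μ=2: eigenvector (-5, -3).
P = [[3, -5], [2, -3]], D = diag(3, 2), P⁻¹ = [[-3, 5], [-2, 3]].
B³ = P·diag(27, 8)·P⁻¹ = [[-163, 285], [-114, 198]].
The requested entry is 285.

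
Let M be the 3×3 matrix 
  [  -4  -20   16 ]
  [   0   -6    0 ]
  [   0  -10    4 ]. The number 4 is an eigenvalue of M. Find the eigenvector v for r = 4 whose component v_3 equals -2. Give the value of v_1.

-4

M − 4I = [[-8, -20, 16], [0, -10, 0], [0, -10, 0]].
Solving (M − 4I)v = 0 gives the eigenspace spanned by (-4, 0, -2).
With v_3 = -2, v = (-4, 0, -2), so v_1 = -4.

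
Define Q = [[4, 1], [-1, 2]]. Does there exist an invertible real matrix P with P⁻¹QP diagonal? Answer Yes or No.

No

Characteristic polynomial: p(t) = t^2 - 6t + 9 = (t - 3)^2.
t = 3 has algebraic multiplicity 2; rank(Q − 3I) = 1, so geometric multiplicity = 1.
Geometric multiplicity < algebraic multiplicity, so Q is not diagonalizable.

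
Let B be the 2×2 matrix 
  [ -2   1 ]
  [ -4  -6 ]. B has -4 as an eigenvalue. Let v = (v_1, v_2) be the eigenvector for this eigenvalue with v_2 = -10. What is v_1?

B + 4I = [[2, 1], [-4, -2]].
Solving (B + 4I)v = 0 gives the eigenspace spanned by (5, -10).
With v_2 = -10, v = (5, -10), so v_1 = 5.

5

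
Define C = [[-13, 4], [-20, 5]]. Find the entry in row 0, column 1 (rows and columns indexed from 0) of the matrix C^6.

Characteristic polynomial: r^2 + 8r + 15 = (r + 3)(r + 5), so the eigenvalues are -5, -3.
r=-5: eigenvector (1, 2).
r=-3: eigenvector (2, 5).
P = [[1, 2], [2, 5]], D = diag(-5, -3), P⁻¹ = [[5, -2], [-2, 1]].
C⁶ = P·diag(15625, 729)·P⁻¹ = [[75209, -29792], [148960, -58855]].
The requested entry is -29792.

-29792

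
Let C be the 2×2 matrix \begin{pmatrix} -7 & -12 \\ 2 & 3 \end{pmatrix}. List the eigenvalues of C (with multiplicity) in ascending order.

-3, -1

Characteristic polynomial: p(t) = t^2 + 4t + 3 = (t + 1)(t + 3).
Roots (with multiplicity): -3, -1.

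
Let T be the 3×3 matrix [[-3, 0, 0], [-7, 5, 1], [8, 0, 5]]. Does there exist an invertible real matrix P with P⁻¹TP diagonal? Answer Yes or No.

Characteristic polynomial: p(s) = s^3 - 7s^2 - 5s + 75 = (s - 5)^2(s + 3).
s = 5 has algebraic multiplicity 2; rank(T − 5I) = 2, so geometric multiplicity = 1.
Geometric multiplicity < algebraic multiplicity, so T is not diagonalizable.

No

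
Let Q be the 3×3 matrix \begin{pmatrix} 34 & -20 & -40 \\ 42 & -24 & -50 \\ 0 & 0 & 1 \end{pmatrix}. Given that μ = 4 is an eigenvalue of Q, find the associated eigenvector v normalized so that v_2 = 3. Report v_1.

Q − 4I = [[30, -20, -40], [42, -28, -50], [0, 0, -3]].
Solving (Q − 4I)v = 0 gives the eigenspace spanned by (2, 3, 0).
With v_2 = 3, v = (2, 3, 0), so v_1 = 2.

2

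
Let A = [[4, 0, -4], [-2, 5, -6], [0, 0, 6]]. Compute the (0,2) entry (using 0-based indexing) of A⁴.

Characteristic polynomial: r^3 - 15r^2 + 74r - 120 = (r - 6)(r - 5)(r - 4), so the eigenvalues are 4, 5, 6.
r=6: eigenvector (-2, -2, 1).
r=5: eigenvector (0, 1, 0).
r=4: eigenvector (1, 2, 0).
P = [[-2, 0, 1], [-2, 1, 2], [1, 0, 0]], D = diag(6, 5, 4), P⁻¹ = [[0, 0, 1], [-2, 1, -2], [1, 0, 2]].
A⁴ = P·diag(1296, 625, 256)·P⁻¹ = [[256, 0, -2080], [-738, 625, -2818], [0, 0, 1296]].
The requested entry is -2080.

-2080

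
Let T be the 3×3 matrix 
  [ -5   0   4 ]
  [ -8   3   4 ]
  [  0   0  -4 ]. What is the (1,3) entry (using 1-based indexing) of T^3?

Characteristic polynomial: λ^3 + 6λ^2 - 7λ - 60 = (λ - 3)(λ + 4)(λ + 5), so the eigenvalues are -5, -4, 3.
λ=-5: eigenvector (1, 1, 0).
λ=-4: eigenvector (4, 4, 1).
λ=3: eigenvector (0, 1, 0).
P = [[1, 4, 0], [1, 4, 1], [0, 1, 0]], D = diag(-5, -4, 3), P⁻¹ = [[1, 0, -4], [0, 0, 1], [-1, 1, 0]].
T³ = P·diag(-125, -64, 27)·P⁻¹ = [[-125, 0, 244], [-152, 27, 244], [0, 0, -64]].
The requested entry is 244.

244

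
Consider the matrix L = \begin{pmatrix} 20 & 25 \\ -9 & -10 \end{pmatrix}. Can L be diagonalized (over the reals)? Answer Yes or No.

No

Characteristic polynomial: p(s) = s^2 - 10s + 25 = (s - 5)^2.
s = 5 has algebraic multiplicity 2; rank(L − 5I) = 1, so geometric multiplicity = 1.
Geometric multiplicity < algebraic multiplicity, so L is not diagonalizable.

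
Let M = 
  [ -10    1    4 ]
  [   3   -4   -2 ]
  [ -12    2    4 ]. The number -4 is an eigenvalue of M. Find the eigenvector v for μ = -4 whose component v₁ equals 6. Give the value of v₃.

M + 4I = [[-6, 1, 4], [3, 0, -2], [-12, 2, 8]].
Solving (M + 4I)v = 0 gives the eigenspace spanned by (6, 0, 9).
With v₁ = 6, v = (6, 0, 9), so v₃ = 9.

9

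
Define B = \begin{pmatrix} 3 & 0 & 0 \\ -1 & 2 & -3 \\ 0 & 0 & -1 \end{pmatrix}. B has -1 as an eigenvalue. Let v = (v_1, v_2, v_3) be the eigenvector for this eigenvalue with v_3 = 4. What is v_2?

B + 1I = [[4, 0, 0], [-1, 3, -3], [0, 0, 0]].
Solving (B + 1I)v = 0 gives the eigenspace spanned by (0, 4, 4).
With v_3 = 4, v = (0, 4, 4), so v_2 = 4.

4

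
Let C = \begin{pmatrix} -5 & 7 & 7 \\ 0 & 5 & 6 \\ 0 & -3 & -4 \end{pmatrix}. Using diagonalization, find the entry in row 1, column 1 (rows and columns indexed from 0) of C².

Characteristic polynomial: μ^3 + 4μ^2 - 7μ - 10 = (μ - 2)(μ + 1)(μ + 5), so the eigenvalues are -5, -1, 2.
μ=-5: eigenvector (1, 0, 0).
μ=-1: eigenvector (0, -1, 1).
μ=2: eigenvector (1, 2, -1).
P = [[1, 0, 1], [0, -1, 2], [0, 1, -1]], D = diag(-5, -1, 2), P⁻¹ = [[1, -1, -1], [0, 1, 2], [0, 1, 1]].
C² = P·diag(25, 1, 4)·P⁻¹ = [[25, -21, -21], [0, 7, 6], [0, -3, -2]].
The requested entry is 7.

7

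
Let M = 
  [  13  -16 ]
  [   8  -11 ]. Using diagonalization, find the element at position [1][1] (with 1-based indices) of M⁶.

Characteristic polynomial: μ^2 - 2μ - 15 = (μ - 5)(μ + 3), so the eigenvalues are -3, 5.
μ=5: eigenvector (2, 1).
μ=-3: eigenvector (1, 1).
P = [[2, 1], [1, 1]], D = diag(5, -3), P⁻¹ = [[1, -1], [-1, 2]].
M⁶ = P·diag(15625, 729)·P⁻¹ = [[30521, -29792], [14896, -14167]].
The requested entry is 30521.

30521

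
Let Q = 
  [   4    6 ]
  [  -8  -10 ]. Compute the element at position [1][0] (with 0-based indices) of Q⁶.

16128

Characteristic polynomial: r^2 + 6r + 8 = (r + 2)(r + 4), so the eigenvalues are -4, -2.
r=-4: eigenvector (-3, 4).
r=-2: eigenvector (1, -1).
P = [[-3, 1], [4, -1]], D = diag(-4, -2), P⁻¹ = [[1, 1], [4, 3]].
Q⁶ = P·diag(4096, 64)·P⁻¹ = [[-12032, -12096], [16128, 16192]].
The requested entry is 16128.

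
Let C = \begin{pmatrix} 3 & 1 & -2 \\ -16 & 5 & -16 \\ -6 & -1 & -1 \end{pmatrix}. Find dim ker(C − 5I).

C − 5I = [[-2, 1, -2], [-16, 0, -16], [-6, -1, -6]].
This matrix has rank 2, so its null space has dimension 3 − 2 = 1.

1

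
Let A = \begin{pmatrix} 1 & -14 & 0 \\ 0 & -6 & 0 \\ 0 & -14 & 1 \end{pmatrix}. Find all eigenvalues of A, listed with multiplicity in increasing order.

-6, 1, 1

Characteristic polynomial: p(s) = s^3 + 4s^2 - 11s + 6 = (s - 1)^2(s + 6).
Roots (with multiplicity): -6, 1, 1.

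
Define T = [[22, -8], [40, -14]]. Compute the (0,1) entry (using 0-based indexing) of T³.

-416

Characteristic polynomial: s^2 - 8s + 12 = (s - 6)(s - 2), so the eigenvalues are 2, 6.
s=6: eigenvector (1, 2).
s=2: eigenvector (2, 5).
P = [[1, 2], [2, 5]], D = diag(6, 2), P⁻¹ = [[5, -2], [-2, 1]].
T³ = P·diag(216, 8)·P⁻¹ = [[1048, -416], [2080, -824]].
The requested entry is -416.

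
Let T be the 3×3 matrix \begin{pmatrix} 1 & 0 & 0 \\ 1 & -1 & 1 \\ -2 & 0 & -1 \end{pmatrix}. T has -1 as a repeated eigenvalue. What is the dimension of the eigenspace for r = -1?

1

T + 1I = [[2, 0, 0], [1, 0, 1], [-2, 0, 0]].
This matrix has rank 2, so its null space has dimension 3 − 2 = 1.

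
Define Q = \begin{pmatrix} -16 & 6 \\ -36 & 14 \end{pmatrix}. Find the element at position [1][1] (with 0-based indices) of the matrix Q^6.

Characteristic polynomial: t^2 + 2t - 8 = (t - 2)(t + 4), so the eigenvalues are -4, 2.
t=2: eigenvector (1, 3).
t=-4: eigenvector (1, 2).
P = [[1, 1], [3, 2]], D = diag(2, -4), P⁻¹ = [[-2, 1], [3, -1]].
Q⁶ = P·diag(64, 4096)·P⁻¹ = [[12160, -4032], [24192, -8000]].
The requested entry is -8000.

-8000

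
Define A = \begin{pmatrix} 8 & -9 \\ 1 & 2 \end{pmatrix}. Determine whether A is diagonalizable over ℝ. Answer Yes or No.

Characteristic polynomial: p(r) = r^2 - 10r + 25 = (r - 5)^2.
r = 5 has algebraic multiplicity 2; rank(A − 5I) = 1, so geometric multiplicity = 1.
Geometric multiplicity < algebraic multiplicity, so A is not diagonalizable.

No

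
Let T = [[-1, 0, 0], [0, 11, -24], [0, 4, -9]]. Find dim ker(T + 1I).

2

T + 1I = [[0, 0, 0], [0, 12, -24], [0, 4, -8]].
This matrix has rank 1, so its null space has dimension 3 − 1 = 2.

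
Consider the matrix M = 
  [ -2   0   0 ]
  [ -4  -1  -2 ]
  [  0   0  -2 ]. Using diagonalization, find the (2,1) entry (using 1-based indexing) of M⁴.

Characteristic polynomial: μ^3 + 5μ^2 + 8μ + 4 = (μ + 1)(μ + 2)^2, so the eigenvalues are -2, -2, -1.
μ=-2: eigenvector (0, 2, 1).
μ=-1: eigenvector (0, 1, 0).
μ=-2: eigenvector (1, -4, -4).
P = [[0, 0, 1], [2, 1, -4], [1, 0, -4]], D = diag(-2, -1, -2), P⁻¹ = [[4, 0, 1], [-4, 1, -2], [1, 0, 0]].
M⁴ = P·diag(16, 1, 16)·P⁻¹ = [[16, 0, 0], [60, 1, 30], [0, 0, 16]].
The requested entry is 60.

60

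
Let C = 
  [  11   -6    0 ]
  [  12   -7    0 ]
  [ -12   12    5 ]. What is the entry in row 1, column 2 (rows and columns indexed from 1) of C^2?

Characteristic polynomial: μ^3 - 9μ^2 + 15μ + 25 = (μ - 5)^2(μ + 1), so the eigenvalues are -1, 5, 5.
μ=-1: eigenvector (1, 2, -2).
μ=5: eigenvector (0, 0, 1).
μ=5: eigenvector (-1, -1, 1).
P = [[1, 0, -1], [2, 0, -1], [-2, 1, 1]], D = diag(-1, 5, 5), P⁻¹ = [[-1, 1, 0], [0, 1, 1], [-2, 1, 0]].
C² = P·diag(1, 25, 25)·P⁻¹ = [[49, -24, 0], [48, -23, 0], [-48, 48, 25]].
The requested entry is -24.

-24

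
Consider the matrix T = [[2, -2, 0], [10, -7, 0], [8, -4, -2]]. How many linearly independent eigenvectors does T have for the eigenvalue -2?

T + 2I = [[4, -2, 0], [10, -5, 0], [8, -4, 0]].
This matrix has rank 1, so its null space has dimension 3 − 1 = 2.

2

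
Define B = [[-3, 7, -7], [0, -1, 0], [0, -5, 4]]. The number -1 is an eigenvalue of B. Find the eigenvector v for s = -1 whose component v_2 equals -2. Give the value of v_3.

-2

B + 1I = [[-2, 7, -7], [0, 0, 0], [0, -5, 5]].
Solving (B + 1I)v = 0 gives the eigenspace spanned by (0, -2, -2).
With v_2 = -2, v = (0, -2, -2), so v_3 = -2.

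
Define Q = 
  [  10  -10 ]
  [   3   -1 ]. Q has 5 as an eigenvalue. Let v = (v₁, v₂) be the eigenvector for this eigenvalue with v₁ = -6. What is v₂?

Q − 5I = [[5, -10], [3, -6]].
Solving (Q − 5I)v = 0 gives the eigenspace spanned by (-6, -3).
With v₁ = -6, v = (-6, -3), so v₂ = -3.

-3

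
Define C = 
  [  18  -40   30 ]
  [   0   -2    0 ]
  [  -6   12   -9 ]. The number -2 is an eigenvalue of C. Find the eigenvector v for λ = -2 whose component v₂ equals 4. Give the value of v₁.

C + 2I = [[20, -40, 30], [0, 0, 0], [-6, 12, -7]].
Solving (C + 2I)v = 0 gives the eigenspace spanned by (8, 4, 0).
With v₂ = 4, v = (8, 4, 0), so v₁ = 8.

8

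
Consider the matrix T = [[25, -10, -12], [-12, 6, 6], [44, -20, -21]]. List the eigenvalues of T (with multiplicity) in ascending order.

Characteristic polynomial: p(λ) = λ^3 - 10λ^2 + 27λ - 18 = (λ - 6)(λ - 3)(λ - 1).
Roots (with multiplicity): 1, 3, 6.

1, 3, 6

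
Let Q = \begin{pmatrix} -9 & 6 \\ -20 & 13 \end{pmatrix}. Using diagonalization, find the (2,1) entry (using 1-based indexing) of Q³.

Characteristic polynomial: r^2 - 4r + 3 = (r - 3)(r - 1), so the eigenvalues are 1, 3.
r=1: eigenvector (-3, -5).
r=3: eigenvector (1, 2).
P = [[-3, 1], [-5, 2]], D = diag(1, 3), P⁻¹ = [[-2, 1], [-5, 3]].
Q³ = P·diag(1, 27)·P⁻¹ = [[-129, 78], [-260, 157]].
The requested entry is -260.

-260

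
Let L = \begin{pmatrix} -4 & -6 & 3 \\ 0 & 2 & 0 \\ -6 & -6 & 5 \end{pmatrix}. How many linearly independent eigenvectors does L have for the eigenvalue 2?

L − 2I = [[-6, -6, 3], [0, 0, 0], [-6, -6, 3]].
This matrix has rank 1, so its null space has dimension 3 − 1 = 2.

2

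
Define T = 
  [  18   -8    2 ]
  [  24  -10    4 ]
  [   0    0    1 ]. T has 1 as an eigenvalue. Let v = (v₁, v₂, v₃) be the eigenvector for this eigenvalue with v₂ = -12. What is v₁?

T − 1I = [[17, -8, 2], [24, -11, 4], [0, 0, 0]].
Solving (T − 1I)v = 0 gives the eigenspace spanned by (-6, -12, 3).
With v₂ = -12, v = (-6, -12, 3), so v₁ = -6.

-6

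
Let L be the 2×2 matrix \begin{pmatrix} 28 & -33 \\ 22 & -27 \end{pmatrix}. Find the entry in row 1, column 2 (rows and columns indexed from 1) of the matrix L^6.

-93093

Characteristic polynomial: r^2 - r - 30 = (r - 6)(r + 5), so the eigenvalues are -5, 6.
r=6: eigenvector (-3, -2).
r=-5: eigenvector (1, 1).
P = [[-3, 1], [-2, 1]], D = diag(6, -5), P⁻¹ = [[-1, 1], [-2, 3]].
L⁶ = P·diag(46656, 15625)·P⁻¹ = [[108718, -93093], [62062, -46437]].
The requested entry is -93093.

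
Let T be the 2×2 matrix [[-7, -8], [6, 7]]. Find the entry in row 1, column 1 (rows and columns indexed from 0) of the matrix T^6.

1

Characteristic polynomial: r^2 - 1 = (r - 1)(r + 1), so the eigenvalues are -1, 1.
r=-1: eigenvector (4, -3).
r=1: eigenvector (1, -1).
P = [[4, 1], [-3, -1]], D = diag(-1, 1), P⁻¹ = [[1, 1], [-3, -4]].
T⁶ = P·diag(1, 1)·P⁻¹ = [[1, 0], [0, 1]].
The requested entry is 1.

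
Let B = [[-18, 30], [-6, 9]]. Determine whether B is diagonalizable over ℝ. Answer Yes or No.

Characteristic polynomial: p(r) = r^2 + 9r + 18 = (r + 3)(r + 6).
All 2 eigenvalues are distinct, so B is diagonalizable.

Yes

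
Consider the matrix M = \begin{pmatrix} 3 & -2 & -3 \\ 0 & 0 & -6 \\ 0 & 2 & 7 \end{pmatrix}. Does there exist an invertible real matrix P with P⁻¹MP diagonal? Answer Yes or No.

No

Characteristic polynomial: p(t) = t^3 - 10t^2 + 33t - 36 = (t - 4)(t - 3)^2.
t = 3 has algebraic multiplicity 2; rank(M − 3I) = 2, so geometric multiplicity = 1.
Geometric multiplicity < algebraic multiplicity, so M is not diagonalizable.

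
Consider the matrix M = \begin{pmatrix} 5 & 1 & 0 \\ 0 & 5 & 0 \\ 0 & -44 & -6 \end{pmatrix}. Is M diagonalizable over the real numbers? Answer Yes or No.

No

Characteristic polynomial: p(μ) = μ^3 - 4μ^2 - 35μ + 150 = (μ - 5)^2(μ + 6).
μ = 5 has algebraic multiplicity 2; rank(M − 5I) = 2, so geometric multiplicity = 1.
Geometric multiplicity < algebraic multiplicity, so M is not diagonalizable.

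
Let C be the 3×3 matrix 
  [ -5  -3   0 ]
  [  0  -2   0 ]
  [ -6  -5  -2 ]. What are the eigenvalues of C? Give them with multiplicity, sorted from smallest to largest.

-5, -2, -2

Characteristic polynomial: p(t) = t^3 + 9t^2 + 24t + 20 = (t + 2)^2(t + 5).
Roots (with multiplicity): -5, -2, -2.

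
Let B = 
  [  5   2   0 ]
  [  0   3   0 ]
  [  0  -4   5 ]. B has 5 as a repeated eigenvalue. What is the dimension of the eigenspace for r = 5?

B − 5I = [[0, 2, 0], [0, -2, 0], [0, -4, 0]].
This matrix has rank 1, so its null space has dimension 3 − 1 = 2.

2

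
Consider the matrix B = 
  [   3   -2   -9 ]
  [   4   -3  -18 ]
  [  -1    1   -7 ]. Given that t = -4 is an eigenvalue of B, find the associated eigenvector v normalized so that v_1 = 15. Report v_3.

5

B + 4I = [[7, -2, -9], [4, 1, -18], [-1, 1, -3]].
Solving (B + 4I)v = 0 gives the eigenspace spanned by (15, 30, 5).
With v_1 = 15, v = (15, 30, 5), so v_3 = 5.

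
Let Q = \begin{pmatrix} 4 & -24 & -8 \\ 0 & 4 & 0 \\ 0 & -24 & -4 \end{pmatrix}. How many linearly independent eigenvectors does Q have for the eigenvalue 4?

2

Q − 4I = [[0, -24, -8], [0, 0, 0], [0, -24, -8]].
This matrix has rank 1, so its null space has dimension 3 − 1 = 2.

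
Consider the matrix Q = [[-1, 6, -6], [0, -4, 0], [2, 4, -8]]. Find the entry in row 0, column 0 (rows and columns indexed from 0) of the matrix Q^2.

-11

Characteristic polynomial: λ^3 + 13λ^2 + 56λ + 80 = (λ + 4)^2(λ + 5), so the eigenvalues are -5, -4, -4.
λ=-5: eigenvector (-3, 0, -2).
λ=-4: eigenvector (2, 0, 1).
λ=-4: eigenvector (2, 1, 2).
P = [[-3, 2, 2], [0, 0, 1], [-2, 1, 2]], D = diag(-5, -4, -4), P⁻¹ = [[1, 2, -2], [2, 2, -3], [0, 1, 0]].
Q² = P·diag(25, 16, 16)·P⁻¹ = [[-11, -54, 54], [0, 16, 0], [-18, -36, 52]].
The requested entry is -11.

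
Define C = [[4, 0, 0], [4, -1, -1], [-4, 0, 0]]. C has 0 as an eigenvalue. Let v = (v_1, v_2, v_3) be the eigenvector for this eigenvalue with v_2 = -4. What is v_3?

C = [[4, 0, 0], [4, -1, -1], [-4, 0, 0]].
Solving (C)v = 0 gives the eigenspace spanned by (0, -4, 4).
With v_2 = -4, v = (0, -4, 4), so v_3 = 4.

4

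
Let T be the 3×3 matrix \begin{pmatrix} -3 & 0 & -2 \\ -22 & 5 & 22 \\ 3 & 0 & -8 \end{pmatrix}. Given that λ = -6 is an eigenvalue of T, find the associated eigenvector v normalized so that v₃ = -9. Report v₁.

-6

T + 6I = [[3, 0, -2], [-22, 11, 22], [3, 0, -2]].
Solving (T + 6I)v = 0 gives the eigenspace spanned by (-6, 6, -9).
With v₃ = -9, v = (-6, 6, -9), so v₁ = -6.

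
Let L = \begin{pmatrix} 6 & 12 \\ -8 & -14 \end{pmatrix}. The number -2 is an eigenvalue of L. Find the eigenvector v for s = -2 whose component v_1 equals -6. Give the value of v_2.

L + 2I = [[8, 12], [-8, -12]].
Solving (L + 2I)v = 0 gives the eigenspace spanned by (-6, 4).
With v_1 = -6, v = (-6, 4), so v_2 = 4.

4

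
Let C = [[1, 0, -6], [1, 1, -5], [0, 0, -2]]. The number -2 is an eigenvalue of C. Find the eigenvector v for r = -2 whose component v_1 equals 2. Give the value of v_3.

C + 2I = [[3, 0, -6], [1, 3, -5], [0, 0, 0]].
Solving (C + 2I)v = 0 gives the eigenspace spanned by (2, 1, 1).
With v_1 = 2, v = (2, 1, 1), so v_3 = 1.

1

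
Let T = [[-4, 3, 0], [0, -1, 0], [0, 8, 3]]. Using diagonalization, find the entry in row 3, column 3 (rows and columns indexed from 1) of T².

9

Characteristic polynomial: λ^3 + 2λ^2 - 11λ - 12 = (λ - 3)(λ + 1)(λ + 4), so the eigenvalues are -4, -1, 3.
λ=-4: eigenvector (1, 0, 0).
λ=-1: eigenvector (1, 1, -2).
λ=3: eigenvector (0, 0, 1).
P = [[1, 1, 0], [0, 1, 0], [0, -2, 1]], D = diag(-4, -1, 3), P⁻¹ = [[1, -1, 0], [0, 1, 0], [0, 2, 1]].
T² = P·diag(16, 1, 9)·P⁻¹ = [[16, -15, 0], [0, 1, 0], [0, 16, 9]].
The requested entry is 9.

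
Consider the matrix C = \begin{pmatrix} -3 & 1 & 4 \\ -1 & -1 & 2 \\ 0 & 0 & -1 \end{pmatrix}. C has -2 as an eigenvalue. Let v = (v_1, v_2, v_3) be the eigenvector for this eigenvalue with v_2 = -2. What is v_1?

C + 2I = [[-1, 1, 4], [-1, 1, 2], [0, 0, 1]].
Solving (C + 2I)v = 0 gives the eigenspace spanned by (-2, -2, 0).
With v_2 = -2, v = (-2, -2, 0), so v_1 = -2.

-2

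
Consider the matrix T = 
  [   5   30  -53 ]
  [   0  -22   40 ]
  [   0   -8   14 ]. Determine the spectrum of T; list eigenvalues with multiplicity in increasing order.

Characteristic polynomial: p(λ) = λ^3 + 3λ^2 - 28λ - 60 = (λ - 5)(λ + 2)(λ + 6).
Roots (with multiplicity): -6, -2, 5.

-6, -2, 5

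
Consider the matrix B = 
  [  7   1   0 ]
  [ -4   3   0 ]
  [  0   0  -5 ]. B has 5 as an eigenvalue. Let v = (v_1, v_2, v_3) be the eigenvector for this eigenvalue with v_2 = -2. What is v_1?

1

B − 5I = [[2, 1, 0], [-4, -2, 0], [0, 0, -10]].
Solving (B − 5I)v = 0 gives the eigenspace spanned by (1, -2, 0).
With v_2 = -2, v = (1, -2, 0), so v_1 = 1.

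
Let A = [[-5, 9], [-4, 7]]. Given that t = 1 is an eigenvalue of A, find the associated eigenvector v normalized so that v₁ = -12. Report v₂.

A − 1I = [[-6, 9], [-4, 6]].
Solving (A − 1I)v = 0 gives the eigenspace spanned by (-12, -8).
With v₁ = -12, v = (-12, -8), so v₂ = -8.

-8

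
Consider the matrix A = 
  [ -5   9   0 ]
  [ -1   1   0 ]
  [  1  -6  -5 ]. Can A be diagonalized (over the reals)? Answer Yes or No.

No

Characteristic polynomial: p(μ) = μ^3 + 9μ^2 + 24μ + 20 = (μ + 2)^2(μ + 5).
μ = -2 has algebraic multiplicity 2; rank(A + 2I) = 2, so geometric multiplicity = 1.
Geometric multiplicity < algebraic multiplicity, so A is not diagonalizable.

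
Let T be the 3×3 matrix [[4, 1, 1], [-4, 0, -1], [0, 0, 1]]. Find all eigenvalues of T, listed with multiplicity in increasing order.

1, 2, 2

Characteristic polynomial: p(r) = r^3 - 5r^2 + 8r - 4 = (r - 2)^2(r - 1).
Roots (with multiplicity): 1, 2, 2.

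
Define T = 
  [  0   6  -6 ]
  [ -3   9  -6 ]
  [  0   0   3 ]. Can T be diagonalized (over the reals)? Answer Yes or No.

Characteristic polynomial: p(μ) = μ^3 - 12μ^2 + 45μ - 54 = (μ - 6)(μ - 3)^2.
μ = 3 has algebraic multiplicity 2; rank(T − 3I) = 1, so geometric multiplicity = 2.
Every eigenvalue has geometric = algebraic multiplicity, so T is diagonalizable.

Yes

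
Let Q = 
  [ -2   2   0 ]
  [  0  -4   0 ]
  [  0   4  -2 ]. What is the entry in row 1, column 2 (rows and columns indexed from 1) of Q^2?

-12

Characteristic polynomial: r^3 + 8r^2 + 20r + 16 = (r + 2)^2(r + 4), so the eigenvalues are -4, -2, -2.
r=-2: eigenvector (1, 0, 1).
r=-4: eigenvector (-1, 1, -2).
r=-2: eigenvector (0, 0, 1).
P = [[1, -1, 0], [0, 1, 0], [1, -2, 1]], D = diag(-2, -4, -2), P⁻¹ = [[1, 1, 0], [0, 1, 0], [-1, 1, 1]].
Q² = P·diag(4, 16, 4)·P⁻¹ = [[4, -12, 0], [0, 16, 0], [0, -24, 4]].
The requested entry is -12.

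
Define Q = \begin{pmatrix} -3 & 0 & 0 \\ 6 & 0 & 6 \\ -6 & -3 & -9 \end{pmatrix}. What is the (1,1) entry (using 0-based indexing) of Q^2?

Characteristic polynomial: t^3 + 12t^2 + 45t + 54 = (t + 3)^2(t + 6), so the eigenvalues are -6, -3, -3.
t=-3: eigenvector (1, -2, 0).
t=-3: eigenvector (0, 2, -1).
t=-6: eigenvector (0, -1, 1).
P = [[1, 0, 0], [-2, 2, -1], [0, -1, 1]], D = diag(-3, -3, -6), P⁻¹ = [[1, 0, 0], [2, 1, 1], [2, 1, 2]].
Q² = P·diag(9, 9, 36)·P⁻¹ = [[9, 0, 0], [-54, -18, -54], [54, 27, 63]].
The requested entry is -18.

-18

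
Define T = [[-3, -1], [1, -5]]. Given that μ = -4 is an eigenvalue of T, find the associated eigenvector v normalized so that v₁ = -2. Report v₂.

-2

T + 4I = [[1, -1], [1, -1]].
Solving (T + 4I)v = 0 gives the eigenspace spanned by (-2, -2).
With v₁ = -2, v = (-2, -2), so v₂ = -2.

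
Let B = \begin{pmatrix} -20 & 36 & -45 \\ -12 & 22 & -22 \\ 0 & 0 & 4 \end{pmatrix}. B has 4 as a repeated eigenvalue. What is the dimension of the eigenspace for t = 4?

B − 4I = [[-24, 36, -45], [-12, 18, -22], [0, 0, 0]].
This matrix has rank 2, so its null space has dimension 3 − 2 = 1.

1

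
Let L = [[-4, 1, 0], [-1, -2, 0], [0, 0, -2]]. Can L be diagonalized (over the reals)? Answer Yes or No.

No

Characteristic polynomial: p(r) = r^3 + 8r^2 + 21r + 18 = (r + 2)(r + 3)^2.
r = -3 has algebraic multiplicity 2; rank(L + 3I) = 2, so geometric multiplicity = 1.
Geometric multiplicity < algebraic multiplicity, so L is not diagonalizable.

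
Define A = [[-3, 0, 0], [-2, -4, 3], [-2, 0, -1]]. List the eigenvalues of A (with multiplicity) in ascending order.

Characteristic polynomial: p(r) = r^3 + 8r^2 + 19r + 12 = (r + 1)(r + 3)(r + 4).
Roots (with multiplicity): -4, -3, -1.

-4, -3, -1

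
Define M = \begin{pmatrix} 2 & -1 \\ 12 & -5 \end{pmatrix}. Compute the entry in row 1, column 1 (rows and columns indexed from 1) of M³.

Characteristic polynomial: λ^2 + 3λ + 2 = (λ + 1)(λ + 2), so the eigenvalues are -2, -1.
λ=-1: eigenvector (1, 3).
λ=-2: eigenvector (1, 4).
P = [[1, 1], [3, 4]], D = diag(-1, -2), P⁻¹ = [[4, -1], [-3, 1]].
M³ = P·diag(-1, -8)·P⁻¹ = [[20, -7], [84, -29]].
The requested entry is 20.

20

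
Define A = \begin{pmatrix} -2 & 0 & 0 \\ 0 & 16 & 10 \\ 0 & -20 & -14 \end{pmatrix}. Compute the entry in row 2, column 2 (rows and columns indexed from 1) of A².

56

Characteristic polynomial: t^3 - 28t - 48 = (t - 6)(t + 2)(t + 4), so the eigenvalues are -4, -2, 6.
t=6: eigenvector (0, 1, -1).
t=-4: eigenvector (0, 1, -2).
t=-2: eigenvector (1, 0, 0).
P = [[0, 0, 1], [1, 1, 0], [-1, -2, 0]], D = diag(6, -4, -2), P⁻¹ = [[0, 2, 1], [0, -1, -1], [1, 0, 0]].
A² = P·diag(36, 16, 4)·P⁻¹ = [[4, 0, 0], [0, 56, 20], [0, -40, -4]].
The requested entry is 56.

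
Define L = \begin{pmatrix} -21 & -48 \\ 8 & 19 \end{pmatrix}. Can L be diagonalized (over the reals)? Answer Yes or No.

Characteristic polynomial: p(λ) = λ^2 + 2λ - 15 = (λ - 3)(λ + 5).
All 2 eigenvalues are distinct, so L is diagonalizable.

Yes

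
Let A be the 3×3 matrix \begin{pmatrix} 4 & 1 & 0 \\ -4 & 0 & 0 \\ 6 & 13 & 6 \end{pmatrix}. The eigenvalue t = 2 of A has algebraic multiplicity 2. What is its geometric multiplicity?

A − 2I = [[2, 1, 0], [-4, -2, 0], [6, 13, 4]].
This matrix has rank 2, so its null space has dimension 3 − 2 = 1.

1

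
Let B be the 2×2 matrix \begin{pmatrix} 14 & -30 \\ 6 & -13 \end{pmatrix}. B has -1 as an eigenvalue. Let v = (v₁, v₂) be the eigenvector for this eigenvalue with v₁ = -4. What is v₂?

B + 1I = [[15, -30], [6, -12]].
Solving (B + 1I)v = 0 gives the eigenspace spanned by (-4, -2).
With v₁ = -4, v = (-4, -2), so v₂ = -2.

-2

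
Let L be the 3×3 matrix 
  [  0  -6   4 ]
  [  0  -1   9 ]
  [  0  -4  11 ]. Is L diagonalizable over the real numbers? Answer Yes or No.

Characteristic polynomial: p(s) = s^3 - 10s^2 + 25s = s(s - 5)^2.
s = 5 has algebraic multiplicity 2; rank(L − 5I) = 2, so geometric multiplicity = 1.
Geometric multiplicity < algebraic multiplicity, so L is not diagonalizable.

No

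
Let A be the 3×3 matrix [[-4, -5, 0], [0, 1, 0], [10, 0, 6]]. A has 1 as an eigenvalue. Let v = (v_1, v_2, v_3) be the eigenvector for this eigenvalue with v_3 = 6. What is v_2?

A − 1I = [[-5, -5, 0], [0, 0, 0], [10, 0, 5]].
Solving (A − 1I)v = 0 gives the eigenspace spanned by (-3, 3, 6).
With v_3 = 6, v = (-3, 3, 6), so v_2 = 3.

3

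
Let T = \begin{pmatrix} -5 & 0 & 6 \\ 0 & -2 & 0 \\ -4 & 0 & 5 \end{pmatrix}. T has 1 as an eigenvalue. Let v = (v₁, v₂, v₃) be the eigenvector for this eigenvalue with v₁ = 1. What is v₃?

T − 1I = [[-6, 0, 6], [0, -3, 0], [-4, 0, 4]].
Solving (T − 1I)v = 0 gives the eigenspace spanned by (1, 0, 1).
With v₁ = 1, v = (1, 0, 1), so v₃ = 1.

1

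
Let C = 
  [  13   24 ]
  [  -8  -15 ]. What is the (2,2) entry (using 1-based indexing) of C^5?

-975

Characteristic polynomial: λ^2 + 2λ - 3 = (λ - 1)(λ + 3), so the eigenvalues are -3, 1.
λ=1: eigenvector (-2, 1).
λ=-3: eigenvector (-3, 2).
P = [[-2, -3], [1, 2]], D = diag(1, -3), P⁻¹ = [[-2, -3], [1, 2]].
C⁵ = P·diag(1, -243)·P⁻¹ = [[733, 1464], [-488, -975]].
The requested entry is -975.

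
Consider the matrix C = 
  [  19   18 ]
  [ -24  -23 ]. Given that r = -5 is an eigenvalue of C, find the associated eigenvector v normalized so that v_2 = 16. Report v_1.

C + 5I = [[24, 18], [-24, -18]].
Solving (C + 5I)v = 0 gives the eigenspace spanned by (-12, 16).
With v_2 = 16, v = (-12, 16), so v_1 = -12.

-12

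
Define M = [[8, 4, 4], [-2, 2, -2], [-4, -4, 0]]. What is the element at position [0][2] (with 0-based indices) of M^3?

Characteristic polynomial: s^3 - 10s^2 + 32s - 32 = (s - 4)^2(s - 2), so the eigenvalues are 2, 4, 4.
s=2: eigenvector (2, -1, -2).
s=4: eigenvector (1, -1, 0).
s=4: eigenvector (0, 1, -1).
P = [[2, 1, 0], [-1, -1, 1], [-2, 0, -1]], D = diag(2, 4, 4), P⁻¹ = [[-1, -1, -1], [3, 2, 2], [2, 2, 1]].
M³ = P·diag(8, 64, 64)·P⁻¹ = [[176, 112, 112], [-56, 8, -56], [-112, -112, -48]].
The requested entry is 112.

112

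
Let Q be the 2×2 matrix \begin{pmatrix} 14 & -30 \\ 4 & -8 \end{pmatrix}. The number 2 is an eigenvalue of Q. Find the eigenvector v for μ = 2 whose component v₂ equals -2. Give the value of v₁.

Q − 2I = [[12, -30], [4, -10]].
Solving (Q − 2I)v = 0 gives the eigenspace spanned by (-5, -2).
With v₂ = -2, v = (-5, -2), so v₁ = -5.

-5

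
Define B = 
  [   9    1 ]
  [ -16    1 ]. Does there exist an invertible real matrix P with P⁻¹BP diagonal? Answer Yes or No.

Characteristic polynomial: p(λ) = λ^2 - 10λ + 25 = (λ - 5)^2.
λ = 5 has algebraic multiplicity 2; rank(B − 5I) = 1, so geometric multiplicity = 1.
Geometric multiplicity < algebraic multiplicity, so B is not diagonalizable.

No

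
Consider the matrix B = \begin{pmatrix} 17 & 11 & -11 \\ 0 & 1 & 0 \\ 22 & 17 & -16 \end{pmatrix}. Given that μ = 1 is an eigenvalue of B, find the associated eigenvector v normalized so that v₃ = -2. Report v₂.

B − 1I = [[16, 11, -11], [0, 0, 0], [22, 17, -17]].
Solving (B − 1I)v = 0 gives the eigenspace spanned by (0, -2, -2).
With v₃ = -2, v = (0, -2, -2), so v₂ = -2.

-2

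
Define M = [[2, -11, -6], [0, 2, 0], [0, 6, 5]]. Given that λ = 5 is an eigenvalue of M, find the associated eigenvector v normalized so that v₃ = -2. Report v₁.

4

M − 5I = [[-3, -11, -6], [0, -3, 0], [0, 6, 0]].
Solving (M − 5I)v = 0 gives the eigenspace spanned by (4, 0, -2).
With v₃ = -2, v = (4, 0, -2), so v₁ = 4.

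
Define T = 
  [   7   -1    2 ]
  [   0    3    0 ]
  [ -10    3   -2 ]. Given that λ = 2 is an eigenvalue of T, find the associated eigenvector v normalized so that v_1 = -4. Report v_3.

T − 2I = [[5, -1, 2], [0, 1, 0], [-10, 3, -4]].
Solving (T − 2I)v = 0 gives the eigenspace spanned by (-4, 0, 10).
With v_1 = -4, v = (-4, 0, 10), so v_3 = 10.

10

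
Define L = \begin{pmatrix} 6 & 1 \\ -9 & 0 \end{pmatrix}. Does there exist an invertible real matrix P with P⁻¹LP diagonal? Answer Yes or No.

Characteristic polynomial: p(s) = s^2 - 6s + 9 = (s - 3)^2.
s = 3 has algebraic multiplicity 2; rank(L − 3I) = 1, so geometric multiplicity = 1.
Geometric multiplicity < algebraic multiplicity, so L is not diagonalizable.

No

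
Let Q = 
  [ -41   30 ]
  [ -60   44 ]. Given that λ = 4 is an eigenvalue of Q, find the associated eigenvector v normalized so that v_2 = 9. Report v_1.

6

Q − 4I = [[-45, 30], [-60, 40]].
Solving (Q − 4I)v = 0 gives the eigenspace spanned by (6, 9).
With v_2 = 9, v = (6, 9), so v_1 = 6.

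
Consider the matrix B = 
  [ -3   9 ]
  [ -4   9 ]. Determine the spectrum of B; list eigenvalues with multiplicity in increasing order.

3, 3

Characteristic polynomial: p(t) = t^2 - 6t + 9 = (t - 3)^2.
Roots (with multiplicity): 3, 3.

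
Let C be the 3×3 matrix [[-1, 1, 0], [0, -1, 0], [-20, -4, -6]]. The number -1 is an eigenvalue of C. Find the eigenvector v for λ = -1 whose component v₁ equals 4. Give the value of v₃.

-16

C + 1I = [[0, 1, 0], [0, 0, 0], [-20, -4, -5]].
Solving (C + 1I)v = 0 gives the eigenspace spanned by (4, 0, -16).
With v₁ = 4, v = (4, 0, -16), so v₃ = -16.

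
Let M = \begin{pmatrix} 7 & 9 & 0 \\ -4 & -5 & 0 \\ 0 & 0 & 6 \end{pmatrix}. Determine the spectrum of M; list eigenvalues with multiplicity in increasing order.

Characteristic polynomial: p(r) = r^3 - 8r^2 + 13r - 6 = (r - 6)(r - 1)^2.
Roots (with multiplicity): 1, 1, 6.

1, 1, 6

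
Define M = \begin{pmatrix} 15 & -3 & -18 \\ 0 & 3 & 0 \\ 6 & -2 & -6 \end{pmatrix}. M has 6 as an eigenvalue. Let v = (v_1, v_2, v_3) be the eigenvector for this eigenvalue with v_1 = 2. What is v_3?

M − 6I = [[9, -3, -18], [0, -3, 0], [6, -2, -12]].
Solving (M − 6I)v = 0 gives the eigenspace spanned by (2, 0, 1).
With v_1 = 2, v = (2, 0, 1), so v_3 = 1.

1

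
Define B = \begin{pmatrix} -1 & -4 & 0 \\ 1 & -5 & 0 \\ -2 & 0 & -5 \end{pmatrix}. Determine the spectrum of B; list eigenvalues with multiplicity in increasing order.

-5, -3, -3

Characteristic polynomial: p(s) = s^3 + 11s^2 + 39s + 45 = (s + 3)^2(s + 5).
Roots (with multiplicity): -5, -3, -3.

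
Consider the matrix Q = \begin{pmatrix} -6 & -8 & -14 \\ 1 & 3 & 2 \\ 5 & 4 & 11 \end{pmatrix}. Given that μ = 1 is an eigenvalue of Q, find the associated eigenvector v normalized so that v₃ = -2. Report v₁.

Q − 1I = [[-7, -8, -14], [1, 2, 2], [5, 4, 10]].
Solving (Q − 1I)v = 0 gives the eigenspace spanned by (4, 0, -2).
With v₃ = -2, v = (4, 0, -2), so v₁ = 4.

4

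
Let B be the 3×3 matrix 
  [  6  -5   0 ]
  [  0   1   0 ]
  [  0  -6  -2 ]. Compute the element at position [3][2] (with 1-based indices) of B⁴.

30

Characteristic polynomial: t^3 - 5t^2 - 8t + 12 = (t - 6)(t - 1)(t + 2), so the eigenvalues are -2, 1, 6.
t=6: eigenvector (1, 0, 0).
t=1: eigenvector (1, 1, -2).
t=-2: eigenvector (0, 0, 1).
P = [[1, 1, 0], [0, 1, 0], [0, -2, 1]], D = diag(6, 1, -2), P⁻¹ = [[1, -1, 0], [0, 1, 0], [0, 2, 1]].
B⁴ = P·diag(1296, 1, 16)·P⁻¹ = [[1296, -1295, 0], [0, 1, 0], [0, 30, 16]].
The requested entry is 30.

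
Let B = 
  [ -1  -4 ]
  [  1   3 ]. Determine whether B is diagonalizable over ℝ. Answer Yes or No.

Characteristic polynomial: p(s) = s^2 - 2s + 1 = (s - 1)^2.
s = 1 has algebraic multiplicity 2; rank(B − 1I) = 1, so geometric multiplicity = 1.
Geometric multiplicity < algebraic multiplicity, so B is not diagonalizable.

No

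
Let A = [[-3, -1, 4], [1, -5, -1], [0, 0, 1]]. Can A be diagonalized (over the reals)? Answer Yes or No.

No

Characteristic polynomial: p(r) = r^3 + 7r^2 + 8r - 16 = (r - 1)(r + 4)^2.
r = -4 has algebraic multiplicity 2; rank(A + 4I) = 2, so geometric multiplicity = 1.
Geometric multiplicity < algebraic multiplicity, so A is not diagonalizable.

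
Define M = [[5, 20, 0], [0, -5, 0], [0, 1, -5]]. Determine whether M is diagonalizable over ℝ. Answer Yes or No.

Characteristic polynomial: p(s) = s^3 + 5s^2 - 25s - 125 = (s - 5)(s + 5)^2.
s = -5 has algebraic multiplicity 2; rank(M + 5I) = 2, so geometric multiplicity = 1.
Geometric multiplicity < algebraic multiplicity, so M is not diagonalizable.

No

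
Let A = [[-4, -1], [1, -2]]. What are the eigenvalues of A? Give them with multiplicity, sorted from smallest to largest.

Characteristic polynomial: p(μ) = μ^2 + 6μ + 9 = (μ + 3)^2.
Roots (with multiplicity): -3, -3.

-3, -3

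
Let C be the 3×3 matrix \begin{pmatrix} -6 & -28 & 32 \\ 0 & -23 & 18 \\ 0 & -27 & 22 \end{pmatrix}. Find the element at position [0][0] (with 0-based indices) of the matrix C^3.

-216

Characteristic polynomial: λ^3 + 7λ^2 - 14λ - 120 = (λ - 4)(λ + 5)(λ + 6), so the eigenvalues are -6, -5, 4.
λ=-6: eigenvector (1, 0, 0).
λ=4: eigenvector (4, 2, 3).
λ=-5: eigenvector (4, 1, 1).
P = [[1, 4, 4], [0, 2, 1], [0, 3, 1]], D = diag(-6, 4, -5), P⁻¹ = [[1, -8, 4], [0, -1, 1], [0, 3, -2]].
C³ = P·diag(-216, 64, -125)·P⁻¹ = [[-216, -28, 392], [0, -503, 378], [0, -567, 442]].
The requested entry is -216.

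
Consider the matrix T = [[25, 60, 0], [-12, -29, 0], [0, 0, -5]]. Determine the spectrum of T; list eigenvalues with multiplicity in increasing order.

-5, -5, 1

Characteristic polynomial: p(s) = s^3 + 9s^2 + 15s - 25 = (s - 1)(s + 5)^2.
Roots (with multiplicity): -5, -5, 1.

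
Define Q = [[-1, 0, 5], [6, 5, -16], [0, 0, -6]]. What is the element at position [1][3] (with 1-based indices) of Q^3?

Characteristic polynomial: t^3 + 2t^2 - 29t - 30 = (t - 5)(t + 1)(t + 6), so the eigenvalues are -6, -1, 5.
t=-1: eigenvector (1, -1, 0).
t=-6: eigenvector (-1, 2, 1).
t=5: eigenvector (0, 1, 0).
P = [[1, -1, 0], [-1, 2, 1], [0, 1, 0]], D = diag(-1, -6, 5), P⁻¹ = [[1, 0, 1], [0, 0, 1], [1, 1, -1]].
Q³ = P·diag(-1, -216, 125)·P⁻¹ = [[-1, 0, 215], [126, 125, -556], [0, 0, -216]].
The requested entry is 215.

215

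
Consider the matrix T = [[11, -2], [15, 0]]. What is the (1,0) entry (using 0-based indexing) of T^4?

10065

Characteristic polynomial: μ^2 - 11μ + 30 = (μ - 6)(μ - 5), so the eigenvalues are 5, 6.
μ=5: eigenvector (1, 3).
μ=6: eigenvector (-2, -5).
P = [[1, -2], [3, -5]], D = diag(5, 6), P⁻¹ = [[-5, 2], [-3, 1]].
T⁴ = P·diag(625, 1296)·P⁻¹ = [[4651, -1342], [10065, -2730]].
The requested entry is 10065.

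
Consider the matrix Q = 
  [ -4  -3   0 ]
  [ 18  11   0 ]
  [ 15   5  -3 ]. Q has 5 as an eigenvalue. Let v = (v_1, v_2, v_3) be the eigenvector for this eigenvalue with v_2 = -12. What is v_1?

Q − 5I = [[-9, -3, 0], [18, 6, 0], [15, 5, -8]].
Solving (Q − 5I)v = 0 gives the eigenspace spanned by (4, -12, 0).
With v_2 = -12, v = (4, -12, 0), so v_1 = 4.

4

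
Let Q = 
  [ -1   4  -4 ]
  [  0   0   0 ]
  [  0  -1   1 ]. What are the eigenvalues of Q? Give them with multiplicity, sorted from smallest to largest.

-1, 0, 1

Characteristic polynomial: p(μ) = μ^3 - μ = μ(μ - 1)(μ + 1).
Roots (with multiplicity): -1, 0, 1.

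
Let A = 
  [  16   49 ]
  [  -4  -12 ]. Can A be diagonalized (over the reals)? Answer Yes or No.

Characteristic polynomial: p(s) = s^2 - 4s + 4 = (s - 2)^2.
s = 2 has algebraic multiplicity 2; rank(A − 2I) = 1, so geometric multiplicity = 1.
Geometric multiplicity < algebraic multiplicity, so A is not diagonalizable.

No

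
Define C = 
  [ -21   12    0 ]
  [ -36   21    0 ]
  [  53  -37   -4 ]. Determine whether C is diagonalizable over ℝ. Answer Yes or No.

Yes

Characteristic polynomial: p(μ) = μ^3 + 4μ^2 - 9μ - 36 = (μ - 3)(μ + 3)(μ + 4).
All 3 eigenvalues are distinct, so C is diagonalizable.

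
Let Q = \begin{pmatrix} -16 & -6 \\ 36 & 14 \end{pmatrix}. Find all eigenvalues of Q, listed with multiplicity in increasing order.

-4, 2

Characteristic polynomial: p(t) = t^2 + 2t - 8 = (t - 2)(t + 4).
Roots (with multiplicity): -4, 2.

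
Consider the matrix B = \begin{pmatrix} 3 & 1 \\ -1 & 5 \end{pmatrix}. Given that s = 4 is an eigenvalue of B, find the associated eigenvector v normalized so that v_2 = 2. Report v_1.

B − 4I = [[-1, 1], [-1, 1]].
Solving (B − 4I)v = 0 gives the eigenspace spanned by (2, 2).
With v_2 = 2, v = (2, 2), so v_1 = 2.

2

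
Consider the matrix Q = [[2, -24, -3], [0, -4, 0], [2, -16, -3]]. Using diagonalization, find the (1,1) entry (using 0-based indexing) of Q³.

-64

Characteristic polynomial: s^3 + 5s^2 + 4s = s(s + 1)(s + 4), so the eigenvalues are -4, -1, 0.
s=0: eigenvector (3, 0, 2).
s=-4: eigenvector (6, 1, 4).
s=-1: eigenvector (1, 0, 1).
P = [[3, 6, 1], [0, 1, 0], [2, 4, 1]], D = diag(0, -4, -1), P⁻¹ = [[1, -2, -1], [0, 1, 0], [-2, 0, 3]].
Q³ = P·diag(0, -64, -1)·P⁻¹ = [[2, -384, -3], [0, -64, 0], [2, -256, -3]].
The requested entry is -64.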